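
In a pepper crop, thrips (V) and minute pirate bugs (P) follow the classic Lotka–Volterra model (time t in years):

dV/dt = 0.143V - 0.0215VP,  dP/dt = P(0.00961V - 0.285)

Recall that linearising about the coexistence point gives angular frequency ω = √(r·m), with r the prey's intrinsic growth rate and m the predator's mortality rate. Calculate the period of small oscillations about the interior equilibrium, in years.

T ≈ 31.1 years

Here r = 0.143 and m = 0.285, so r·m = 0.0408.
ω = √0.0408 = 0.202 per year, hence T = 2π/ω ≈ 31.1 years.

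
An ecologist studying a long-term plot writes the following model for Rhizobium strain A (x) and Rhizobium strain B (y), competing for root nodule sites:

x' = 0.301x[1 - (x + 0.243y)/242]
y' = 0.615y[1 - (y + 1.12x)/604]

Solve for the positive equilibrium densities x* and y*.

Setting both brackets to zero gives the nullclines x + 0.243y = 242 and 1.12x + y = 604.
Substituting y = 604 - 1.12x into the first: x(1 - 0.243·1.12) = 242 - 0.243·604.
So x* = 95.2/0.728 = 131, and then y* = 604 - 1.12·131 = 457.

x* ≈ 131, y* ≈ 457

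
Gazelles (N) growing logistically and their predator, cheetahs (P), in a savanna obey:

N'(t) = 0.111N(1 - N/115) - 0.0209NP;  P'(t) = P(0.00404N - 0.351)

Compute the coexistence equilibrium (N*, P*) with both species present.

From dP/dt = 0 with P > 0: 0.00404N* = 0.351, so N* = 86.9.
Substitute into dN/dt = 0: 0.111(1 - 86.9/115) = 0.0209P*.
The bracket is 0.245, giving P* = 0.0271/0.0209 = 1.3.

N* ≈ 86.9, P* ≈ 1.3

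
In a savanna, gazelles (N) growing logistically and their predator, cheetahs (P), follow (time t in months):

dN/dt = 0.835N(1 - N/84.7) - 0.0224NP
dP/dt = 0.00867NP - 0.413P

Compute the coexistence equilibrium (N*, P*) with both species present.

From dP/dt = 0 with P > 0: 0.00867N* = 0.413, so N* = 47.6.
Substitute into dN/dt = 0: 0.835(1 - 47.6/84.7) = 0.0224P*.
The bracket is 0.438, giving P* = 0.365/0.0224 = 16.3.

N* ≈ 47.6, P* ≈ 16.3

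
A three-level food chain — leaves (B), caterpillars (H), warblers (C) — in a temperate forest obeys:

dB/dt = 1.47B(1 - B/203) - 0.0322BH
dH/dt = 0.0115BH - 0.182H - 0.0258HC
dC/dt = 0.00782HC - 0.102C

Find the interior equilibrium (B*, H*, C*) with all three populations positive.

From dC/dt = 0: 0.00782H* = 0.102, so H* = 13.
From dB/dt = 0: 1.47(1 - B*/203) = 0.0322·13, giving B* = 203·(1 - 0.286) = 145.
From dH/dt = 0: 0.0115·145 - 0.182 = 0.0258C*, so C* = 1.49/0.0258 = 57.6.

B* ≈ 145, H* ≈ 13, C* ≈ 57.6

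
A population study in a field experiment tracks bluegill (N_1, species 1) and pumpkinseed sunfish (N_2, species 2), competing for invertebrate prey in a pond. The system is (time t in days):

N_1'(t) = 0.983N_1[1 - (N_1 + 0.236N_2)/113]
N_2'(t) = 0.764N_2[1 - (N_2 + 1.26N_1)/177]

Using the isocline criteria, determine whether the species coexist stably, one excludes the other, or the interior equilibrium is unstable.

stable coexistence

Compare the nullcline intercepts: K1/α12 = 113/0.236 = 479 > K2 = 177; K2/α21 = 177/1.26 = 140 > K1 = 113.
Since both inequalities hold, each species can invade when rare, so the interior equilibrium is stable.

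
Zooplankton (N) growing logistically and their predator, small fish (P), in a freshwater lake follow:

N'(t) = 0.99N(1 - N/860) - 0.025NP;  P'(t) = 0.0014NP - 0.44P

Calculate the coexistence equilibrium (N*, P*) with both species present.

From dP/dt = 0 with P > 0: 0.0014N* = 0.44, so N* = 314.
Substitute into dN/dt = 0: 0.99(1 - 314/860) = 0.025P*.
The bracket is 0.635, giving P* = 0.628/0.025 = 25.1.

N* ≈ 314, P* ≈ 25.1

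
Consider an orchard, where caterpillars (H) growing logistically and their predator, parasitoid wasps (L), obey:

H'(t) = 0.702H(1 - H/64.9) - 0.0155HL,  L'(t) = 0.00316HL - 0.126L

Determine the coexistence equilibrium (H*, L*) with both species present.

From dL/dt = 0 with L > 0: 0.00316H* = 0.126, so H* = 39.9.
Substitute into dH/dt = 0: 0.702(1 - 39.9/64.9) = 0.0155L*.
The bracket is 0.386, giving L* = 0.271/0.0155 = 17.5.

H* ≈ 39.9, L* ≈ 17.5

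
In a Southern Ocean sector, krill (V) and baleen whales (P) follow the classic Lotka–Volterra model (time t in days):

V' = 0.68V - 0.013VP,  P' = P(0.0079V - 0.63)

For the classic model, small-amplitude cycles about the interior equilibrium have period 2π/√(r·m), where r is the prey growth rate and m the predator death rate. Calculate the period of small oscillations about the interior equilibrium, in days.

Here r = 0.68 and m = 0.63, so r·m = 0.428.
ω = √0.428 = 0.655 per day, hence T = 2π/ω ≈ 9.6 days.

T ≈ 9.6 days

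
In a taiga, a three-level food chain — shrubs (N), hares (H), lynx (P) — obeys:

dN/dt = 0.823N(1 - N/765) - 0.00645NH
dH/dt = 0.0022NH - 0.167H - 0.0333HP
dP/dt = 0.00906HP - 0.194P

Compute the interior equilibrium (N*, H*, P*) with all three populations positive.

N* ≈ 637, H* ≈ 21.4, P* ≈ 37

From dP/dt = 0: 0.00906H* = 0.194, so H* = 21.4.
From dN/dt = 0: 0.823(1 - N*/765) = 0.00645·21.4, giving N* = 765·(1 - 0.168) = 637.
From dH/dt = 0: 0.0022·637 - 0.167 = 0.0333P*, so P* = 1.23/0.0333 = 37.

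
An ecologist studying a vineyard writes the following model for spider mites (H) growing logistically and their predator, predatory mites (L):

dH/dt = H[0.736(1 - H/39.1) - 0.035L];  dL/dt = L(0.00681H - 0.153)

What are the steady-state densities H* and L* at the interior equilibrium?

H* ≈ 22.5, L* ≈ 8.95

From dL/dt = 0 with L > 0: 0.00681H* = 0.153, so H* = 22.5.
Substitute into dH/dt = 0: 0.736(1 - 22.5/39.1) = 0.035L*.
The bracket is 0.425, giving L* = 0.313/0.035 = 8.95.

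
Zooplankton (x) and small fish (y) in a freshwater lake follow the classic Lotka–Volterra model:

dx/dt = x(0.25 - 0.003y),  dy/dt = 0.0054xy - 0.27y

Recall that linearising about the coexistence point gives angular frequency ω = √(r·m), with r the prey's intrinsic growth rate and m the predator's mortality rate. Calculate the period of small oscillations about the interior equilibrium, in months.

Here r = 0.25 and m = 0.27, so r·m = 0.0675.
ω = √0.0675 = 0.26 per month, hence T = 2π/ω ≈ 24.2 months.

T ≈ 24.2 months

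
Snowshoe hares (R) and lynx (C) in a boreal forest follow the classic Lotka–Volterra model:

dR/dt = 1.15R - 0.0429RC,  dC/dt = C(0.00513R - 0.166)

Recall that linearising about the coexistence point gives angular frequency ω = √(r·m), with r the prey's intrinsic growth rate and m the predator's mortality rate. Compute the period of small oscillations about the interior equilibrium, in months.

Here r = 1.15 and m = 0.166, so r·m = 0.191.
ω = √0.191 = 0.437 per month, hence T = 2π/ω ≈ 14.4 months.

T ≈ 14.4 months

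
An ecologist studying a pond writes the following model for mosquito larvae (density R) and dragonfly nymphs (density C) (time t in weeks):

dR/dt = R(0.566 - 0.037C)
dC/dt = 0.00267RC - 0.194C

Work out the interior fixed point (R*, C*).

Set dC/dt = 0 with C > 0: 0.00267R - 0.194 = 0, so R* = 0.194/0.00267 = 72.7.
Set dR/dt = 0 with R > 0: 0.566 - 0.037C = 0, so C* = 0.566/0.037 = 15.3.

R* ≈ 72.7, C* ≈ 15.3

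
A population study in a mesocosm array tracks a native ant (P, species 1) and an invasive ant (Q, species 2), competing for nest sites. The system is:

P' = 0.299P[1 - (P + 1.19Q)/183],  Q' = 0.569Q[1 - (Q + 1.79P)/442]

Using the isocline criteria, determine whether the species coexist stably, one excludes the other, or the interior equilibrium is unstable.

Compare the nullcline intercepts: K1/α12 = 183/1.19 = 154 < K2 = 442; K2/α21 = 442/1.79 = 247 > K1 = 183.
Since the inequalities point opposite ways, species 2 can invade but species 1 cannot.

species 2 excludes species 1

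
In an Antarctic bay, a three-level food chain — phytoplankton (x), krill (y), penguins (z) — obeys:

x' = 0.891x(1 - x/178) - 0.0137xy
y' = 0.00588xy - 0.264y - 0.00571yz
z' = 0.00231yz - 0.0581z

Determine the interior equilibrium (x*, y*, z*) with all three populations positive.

x* ≈ 109, y* ≈ 25.2, z* ≈ 66.2

From dz/dt = 0: 0.00231y* = 0.0581, so y* = 25.2.
From dx/dt = 0: 0.891(1 - x*/178) = 0.0137·25.2, giving x* = 178·(1 - 0.387) = 109.
From dy/dt = 0: 0.00588·109 - 0.264 = 0.00571z*, so z* = 0.378/0.00571 = 66.2.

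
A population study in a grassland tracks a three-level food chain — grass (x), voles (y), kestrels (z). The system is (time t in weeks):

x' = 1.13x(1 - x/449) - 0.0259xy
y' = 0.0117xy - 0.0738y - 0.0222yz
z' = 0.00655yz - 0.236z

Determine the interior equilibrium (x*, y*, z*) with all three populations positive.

From dz/dt = 0: 0.00655y* = 0.236, so y* = 36.
From dx/dt = 0: 1.13(1 - x*/449) = 0.0259·36, giving x* = 449·(1 - 0.826) = 78.2.
From dy/dt = 0: 0.0117·78.2 - 0.0738 = 0.0222z*, so z* = 0.841/0.0222 = 37.9.

x* ≈ 78.2, y* ≈ 36, z* ≈ 37.9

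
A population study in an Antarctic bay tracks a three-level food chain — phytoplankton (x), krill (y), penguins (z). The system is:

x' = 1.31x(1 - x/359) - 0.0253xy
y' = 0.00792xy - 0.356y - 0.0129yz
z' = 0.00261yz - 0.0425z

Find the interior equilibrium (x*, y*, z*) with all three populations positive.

x* ≈ 246, y* ≈ 16.3, z* ≈ 123

From dz/dt = 0: 0.00261y* = 0.0425, so y* = 16.3.
From dx/dt = 0: 1.31(1 - x*/359) = 0.0253·16.3, giving x* = 359·(1 - 0.314) = 246.
From dy/dt = 0: 0.00792·246 - 0.356 = 0.0129z*, so z* = 1.59/0.0129 = 123.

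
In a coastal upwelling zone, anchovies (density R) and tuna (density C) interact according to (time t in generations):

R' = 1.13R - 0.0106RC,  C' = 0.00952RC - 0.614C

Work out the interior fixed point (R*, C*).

Set dC/dt = 0 with C > 0: 0.00952R - 0.614 = 0, so R* = 0.614/0.00952 = 64.5.
Set dR/dt = 0 with R > 0: 1.13 - 0.0106C = 0, so C* = 1.13/0.0106 = 107.

R* ≈ 64.5, C* ≈ 107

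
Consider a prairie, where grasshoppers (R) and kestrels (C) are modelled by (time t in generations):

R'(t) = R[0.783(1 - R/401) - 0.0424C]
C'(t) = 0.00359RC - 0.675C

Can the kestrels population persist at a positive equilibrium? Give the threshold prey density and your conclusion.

Threshold R = 188; K > 188, so yes, the predator persists.

The predator equation gives dC/dt > 0 only when R > 0.675/0.00359 = 188.
Without the predator, R → K = 401. Since 401 > 188, the predator can invade and persist.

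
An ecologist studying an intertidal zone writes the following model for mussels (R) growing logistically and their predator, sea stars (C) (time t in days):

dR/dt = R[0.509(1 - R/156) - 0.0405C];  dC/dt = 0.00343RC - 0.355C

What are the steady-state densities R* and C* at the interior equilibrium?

From dC/dt = 0 with C > 0: 0.00343R* = 0.355, so R* = 103.
Substitute into dR/dt = 0: 0.509(1 - 103/156) = 0.0405C*.
The bracket is 0.337, giving C* = 0.171/0.0405 = 4.23.

R* ≈ 103, C* ≈ 4.23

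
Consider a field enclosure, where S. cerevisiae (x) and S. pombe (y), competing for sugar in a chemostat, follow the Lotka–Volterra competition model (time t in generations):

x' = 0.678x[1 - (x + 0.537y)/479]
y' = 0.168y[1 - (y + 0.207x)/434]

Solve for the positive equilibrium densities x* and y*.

Setting both brackets to zero gives the nullclines x + 0.537y = 479 and 0.207x + y = 434.
Substituting y = 434 - 0.207x into the first: x(1 - 0.537·0.207) = 479 - 0.537·434.
So x* = 246/0.889 = 277, and then y* = 434 - 0.207·277 = 377.

x* ≈ 277, y* ≈ 377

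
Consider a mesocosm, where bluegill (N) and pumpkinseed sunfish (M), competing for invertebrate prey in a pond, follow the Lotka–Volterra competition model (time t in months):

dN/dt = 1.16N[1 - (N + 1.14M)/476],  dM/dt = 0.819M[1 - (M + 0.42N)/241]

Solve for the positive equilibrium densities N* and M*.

N* ≈ 386, M* ≈ 78.8

Setting both brackets to zero gives the nullclines N + 1.14M = 476 and 0.42N + M = 241.
Substituting M = 241 - 0.42N into the first: N(1 - 1.14·0.42) = 476 - 1.14·241.
So N* = 201/0.521 = 386, and then M* = 241 - 0.42·386 = 78.8.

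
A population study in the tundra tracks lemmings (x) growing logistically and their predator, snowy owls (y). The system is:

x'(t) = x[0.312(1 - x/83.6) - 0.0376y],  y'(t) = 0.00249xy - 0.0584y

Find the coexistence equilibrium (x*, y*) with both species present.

x* ≈ 23.5, y* ≈ 5.97

From dy/dt = 0 with y > 0: 0.00249x* = 0.0584, so x* = 23.5.
Substitute into dx/dt = 0: 0.312(1 - 23.5/83.6) = 0.0376y*.
The bracket is 0.719, giving y* = 0.224/0.0376 = 5.97.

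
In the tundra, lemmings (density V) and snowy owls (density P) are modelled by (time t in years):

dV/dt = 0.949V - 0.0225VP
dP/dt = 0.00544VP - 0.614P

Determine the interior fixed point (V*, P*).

Set dP/dt = 0 with P > 0: 0.00544V - 0.614 = 0, so V* = 0.614/0.00544 = 113.
Set dV/dt = 0 with V > 0: 0.949 - 0.0225P = 0, so P* = 0.949/0.0225 = 42.2.

V* ≈ 113, P* ≈ 42.2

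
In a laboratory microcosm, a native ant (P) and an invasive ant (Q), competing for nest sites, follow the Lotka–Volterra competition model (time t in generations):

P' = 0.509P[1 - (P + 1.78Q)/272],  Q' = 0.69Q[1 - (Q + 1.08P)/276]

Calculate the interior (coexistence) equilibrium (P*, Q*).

Setting both brackets to zero gives the nullclines P + 1.78Q = 272 and 1.08P + Q = 276.
Substituting Q = 276 - 1.08P into the first: P(1 - 1.78·1.08) = 272 - 1.78·276.
So P* = -219/-0.922 = 238, and then Q* = 276 - 1.08·238 = 19.3.

P* ≈ 238, Q* ≈ 19.3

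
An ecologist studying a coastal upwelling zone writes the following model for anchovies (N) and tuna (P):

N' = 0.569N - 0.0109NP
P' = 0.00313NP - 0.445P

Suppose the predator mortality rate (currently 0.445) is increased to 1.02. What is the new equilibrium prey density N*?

At the interior fixed point, setting dP/dt = 0 with P > 0 fixes N* = (predator death rate)/(NP coefficient) — independent of the other coefficients.
With the change, N* = 1.02/0.00313 = 326; it rises from 142.

N* ≈ 326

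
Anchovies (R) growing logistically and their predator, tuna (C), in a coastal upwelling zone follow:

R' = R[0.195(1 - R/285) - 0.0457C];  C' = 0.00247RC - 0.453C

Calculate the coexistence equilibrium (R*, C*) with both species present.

From dC/dt = 0 with C > 0: 0.00247R* = 0.453, so R* = 183.
Substitute into dR/dt = 0: 0.195(1 - 183/285) = 0.0457C*.
The bracket is 0.356, giving C* = 0.0695/0.0457 = 1.52.

R* ≈ 183, C* ≈ 1.52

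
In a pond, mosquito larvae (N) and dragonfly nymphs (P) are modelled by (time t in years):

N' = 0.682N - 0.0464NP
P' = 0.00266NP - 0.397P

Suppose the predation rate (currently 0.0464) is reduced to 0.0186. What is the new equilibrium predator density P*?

At the interior fixed point, setting dN/dt = 0 with N > 0 fixes P* = (prey growth rate)/(NP coefficient) — independent of the other coefficients.
With the change, P* = 0.682/0.0186 = 36.7; it rises from 14.7.

P* ≈ 36.7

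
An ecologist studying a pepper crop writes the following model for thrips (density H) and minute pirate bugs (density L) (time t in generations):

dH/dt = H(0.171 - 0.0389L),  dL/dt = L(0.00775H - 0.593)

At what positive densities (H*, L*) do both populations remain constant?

Set dL/dt = 0 with L > 0: 0.00775H - 0.593 = 0, so H* = 0.593/0.00775 = 76.5.
Set dH/dt = 0 with H > 0: 0.171 - 0.0389L = 0, so L* = 0.171/0.0389 = 4.4.

H* ≈ 76.5, L* ≈ 4.4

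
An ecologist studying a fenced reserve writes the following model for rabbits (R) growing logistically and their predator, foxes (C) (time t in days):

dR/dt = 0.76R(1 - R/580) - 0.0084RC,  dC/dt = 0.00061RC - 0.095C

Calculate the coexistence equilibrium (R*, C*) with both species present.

From dC/dt = 0 with C > 0: 0.00061R* = 0.095, so R* = 156.
Substitute into dR/dt = 0: 0.76(1 - 156/580) = 0.0084C*.
The bracket is 0.731, giving C* = 0.556/0.0084 = 66.2.

R* ≈ 156, C* ≈ 66.2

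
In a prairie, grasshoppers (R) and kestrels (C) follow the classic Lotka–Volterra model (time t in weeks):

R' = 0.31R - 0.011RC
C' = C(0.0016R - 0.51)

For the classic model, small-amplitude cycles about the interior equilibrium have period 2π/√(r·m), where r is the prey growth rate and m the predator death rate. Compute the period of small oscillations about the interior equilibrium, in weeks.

T ≈ 15.8 weeks

Here r = 0.31 and m = 0.51, so r·m = 0.158.
ω = √0.158 = 0.398 per week, hence T = 2π/ω ≈ 15.8 weeks.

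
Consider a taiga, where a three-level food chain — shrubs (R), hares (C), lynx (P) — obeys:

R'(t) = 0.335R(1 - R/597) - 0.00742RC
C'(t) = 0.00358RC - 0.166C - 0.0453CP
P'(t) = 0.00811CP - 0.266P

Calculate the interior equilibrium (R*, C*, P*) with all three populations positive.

R* ≈ 163, C* ≈ 32.8, P* ≈ 9.24

From dP/dt = 0: 0.00811C* = 0.266, so C* = 32.8.
From dR/dt = 0: 0.335(1 - R*/597) = 0.00742·32.8, giving R* = 597·(1 - 0.726) = 163.
From dC/dt = 0: 0.00358·163 - 0.166 = 0.0453P*, so P* = 0.419/0.0453 = 9.24.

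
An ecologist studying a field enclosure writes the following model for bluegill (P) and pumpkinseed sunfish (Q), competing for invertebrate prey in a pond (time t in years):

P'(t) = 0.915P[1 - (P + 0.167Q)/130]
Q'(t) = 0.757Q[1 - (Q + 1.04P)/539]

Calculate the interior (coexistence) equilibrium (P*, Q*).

Setting both brackets to zero gives the nullclines P + 0.167Q = 130 and 1.04P + Q = 539.
Substituting Q = 539 - 1.04P into the first: P(1 - 0.167·1.04) = 130 - 0.167·539.
So P* = 40/0.826 = 48.4, and then Q* = 539 - 1.04·48.4 = 489.

P* ≈ 48.4, Q* ≈ 489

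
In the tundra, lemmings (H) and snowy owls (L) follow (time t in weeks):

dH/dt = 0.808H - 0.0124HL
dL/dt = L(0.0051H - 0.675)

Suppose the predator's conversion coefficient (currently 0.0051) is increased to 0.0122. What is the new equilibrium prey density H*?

At the interior fixed point, setting dL/dt = 0 with L > 0 fixes H* = (predator death rate)/(HL coefficient) — independent of the other coefficients.
With the change, H* = 0.675/0.0122 = 55.3; it falls from 132.

H* ≈ 55.3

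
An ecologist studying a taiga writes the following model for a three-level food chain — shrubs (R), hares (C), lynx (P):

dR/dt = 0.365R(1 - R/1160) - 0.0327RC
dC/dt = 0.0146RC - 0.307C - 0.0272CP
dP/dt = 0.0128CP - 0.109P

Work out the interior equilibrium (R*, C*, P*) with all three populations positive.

From dP/dt = 0: 0.0128C* = 0.109, so C* = 8.52.
From dR/dt = 0: 0.365(1 - R*/1160) = 0.0327·8.52, giving R* = 1160·(1 - 0.763) = 275.
From dC/dt = 0: 0.0146·275 - 0.307 = 0.0272P*, so P* = 3.71/0.0272 = 136.

R* ≈ 275, C* ≈ 8.52, P* ≈ 136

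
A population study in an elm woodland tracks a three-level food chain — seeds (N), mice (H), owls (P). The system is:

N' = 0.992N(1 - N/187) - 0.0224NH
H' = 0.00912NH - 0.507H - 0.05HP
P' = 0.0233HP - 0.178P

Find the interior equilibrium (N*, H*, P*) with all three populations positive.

N* ≈ 155, H* ≈ 7.64, P* ≈ 18.1

From dP/dt = 0: 0.0233H* = 0.178, so H* = 7.64.
From dN/dt = 0: 0.992(1 - N*/187) = 0.0224·7.64, giving N* = 187·(1 - 0.173) = 155.
From dH/dt = 0: 0.00912·155 - 0.507 = 0.05P*, so P* = 0.904/0.05 = 18.1.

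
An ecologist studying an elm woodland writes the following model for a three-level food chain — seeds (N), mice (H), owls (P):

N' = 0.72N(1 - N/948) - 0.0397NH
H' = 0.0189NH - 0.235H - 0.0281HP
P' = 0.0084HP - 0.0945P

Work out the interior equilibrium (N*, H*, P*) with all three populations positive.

From dP/dt = 0: 0.0084H* = 0.0945, so H* = 11.2.
From dN/dt = 0: 0.72(1 - N*/948) = 0.0397·11.2, giving N* = 948·(1 - 0.62) = 360.
From dH/dt = 0: 0.0189·360 - 0.235 = 0.0281P*, so P* = 6.57/0.0281 = 234.

N* ≈ 360, H* ≈ 11.2, P* ≈ 234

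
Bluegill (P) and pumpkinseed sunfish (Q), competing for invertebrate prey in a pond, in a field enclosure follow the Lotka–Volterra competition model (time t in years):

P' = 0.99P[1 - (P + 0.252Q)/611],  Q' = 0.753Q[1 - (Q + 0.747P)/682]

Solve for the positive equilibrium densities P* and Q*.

Setting both brackets to zero gives the nullclines P + 0.252Q = 611 and 0.747P + Q = 682.
Substituting Q = 682 - 0.747P into the first: P(1 - 0.252·0.747) = 611 - 0.252·682.
So P* = 439/0.812 = 541, and then Q* = 682 - 0.747·541 = 278.

P* ≈ 541, Q* ≈ 278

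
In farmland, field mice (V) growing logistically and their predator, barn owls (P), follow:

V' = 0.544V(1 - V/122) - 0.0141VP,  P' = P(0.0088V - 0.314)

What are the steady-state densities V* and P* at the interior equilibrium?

V* ≈ 35.7, P* ≈ 27.3

From dP/dt = 0 with P > 0: 0.0088V* = 0.314, so V* = 35.7.
Substitute into dV/dt = 0: 0.544(1 - 35.7/122) = 0.0141P*.
The bracket is 0.708, giving P* = 0.385/0.0141 = 27.3.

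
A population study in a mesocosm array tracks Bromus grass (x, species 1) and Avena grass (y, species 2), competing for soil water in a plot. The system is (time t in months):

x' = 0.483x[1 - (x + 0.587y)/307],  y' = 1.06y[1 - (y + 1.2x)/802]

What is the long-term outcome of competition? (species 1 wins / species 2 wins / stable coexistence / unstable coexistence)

Compare the nullcline intercepts: K1/α12 = 307/0.587 = 523 < K2 = 802; K2/α21 = 802/1.2 = 668 > K1 = 307.
Since the inequalities point opposite ways, species 2 can invade but species 1 cannot.

species 2 excludes species 1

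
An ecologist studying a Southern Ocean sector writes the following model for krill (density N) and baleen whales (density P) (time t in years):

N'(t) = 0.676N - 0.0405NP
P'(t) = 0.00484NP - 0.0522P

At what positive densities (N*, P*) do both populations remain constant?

Set dP/dt = 0 with P > 0: 0.00484N - 0.0522 = 0, so N* = 0.0522/0.00484 = 10.8.
Set dN/dt = 0 with N > 0: 0.676 - 0.0405P = 0, so P* = 0.676/0.0405 = 16.7.

N* ≈ 10.8, P* ≈ 16.7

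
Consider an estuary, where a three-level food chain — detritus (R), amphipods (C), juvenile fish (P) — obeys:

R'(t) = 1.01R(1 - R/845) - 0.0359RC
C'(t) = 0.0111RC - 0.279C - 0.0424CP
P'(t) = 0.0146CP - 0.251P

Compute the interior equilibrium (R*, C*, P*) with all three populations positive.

From dP/dt = 0: 0.0146C* = 0.251, so C* = 17.2.
From dR/dt = 0: 1.01(1 - R*/845) = 0.0359·17.2, giving R* = 845·(1 - 0.611) = 329.
From dC/dt = 0: 0.0111·329 - 0.279 = 0.0424P*, so P* = 3.37/0.0424 = 79.5.

R* ≈ 329, C* ≈ 17.2, P* ≈ 79.5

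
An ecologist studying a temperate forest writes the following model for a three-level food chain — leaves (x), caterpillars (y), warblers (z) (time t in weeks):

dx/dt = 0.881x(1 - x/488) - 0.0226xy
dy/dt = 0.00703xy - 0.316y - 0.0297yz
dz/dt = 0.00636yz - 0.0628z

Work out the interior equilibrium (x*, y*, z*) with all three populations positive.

x* ≈ 364, y* ≈ 9.87, z* ≈ 75.6

From dz/dt = 0: 0.00636y* = 0.0628, so y* = 9.87.
From dx/dt = 0: 0.881(1 - x*/488) = 0.0226·9.87, giving x* = 488·(1 - 0.253) = 364.
From dy/dt = 0: 0.00703·364 - 0.316 = 0.0297z*, so z* = 2.25/0.0297 = 75.6.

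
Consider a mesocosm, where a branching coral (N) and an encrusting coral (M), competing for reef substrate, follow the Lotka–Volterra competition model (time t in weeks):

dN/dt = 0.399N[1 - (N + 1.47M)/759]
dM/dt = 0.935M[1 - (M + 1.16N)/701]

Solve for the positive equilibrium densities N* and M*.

Setting both brackets to zero gives the nullclines N + 1.47M = 759 and 1.16N + M = 701.
Substituting M = 701 - 1.16N into the first: N(1 - 1.47·1.16) = 759 - 1.47·701.
So N* = -271/-0.705 = 385, and then M* = 701 - 1.16·385 = 254.

N* ≈ 385, M* ≈ 254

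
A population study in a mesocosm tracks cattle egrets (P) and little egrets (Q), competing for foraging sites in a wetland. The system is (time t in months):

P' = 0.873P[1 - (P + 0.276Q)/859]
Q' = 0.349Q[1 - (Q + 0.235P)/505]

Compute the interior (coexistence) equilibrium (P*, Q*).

P* ≈ 770, Q* ≈ 324

Setting both brackets to zero gives the nullclines P + 0.276Q = 859 and 0.235P + Q = 505.
Substituting Q = 505 - 0.235P into the first: P(1 - 0.276·0.235) = 859 - 0.276·505.
So P* = 720/0.935 = 770, and then Q* = 505 - 0.235·770 = 324.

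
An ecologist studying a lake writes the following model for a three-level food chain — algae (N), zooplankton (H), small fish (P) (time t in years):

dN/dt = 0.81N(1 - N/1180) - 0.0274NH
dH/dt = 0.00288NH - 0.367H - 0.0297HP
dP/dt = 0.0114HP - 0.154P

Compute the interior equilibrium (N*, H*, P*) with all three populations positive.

N* ≈ 641, H* ≈ 13.5, P* ≈ 49.8

From dP/dt = 0: 0.0114H* = 0.154, so H* = 13.5.
From dN/dt = 0: 0.81(1 - N*/1180) = 0.0274·13.5, giving N* = 1180·(1 - 0.457) = 641.
From dH/dt = 0: 0.00288·641 - 0.367 = 0.0297P*, so P* = 1.48/0.0297 = 49.8.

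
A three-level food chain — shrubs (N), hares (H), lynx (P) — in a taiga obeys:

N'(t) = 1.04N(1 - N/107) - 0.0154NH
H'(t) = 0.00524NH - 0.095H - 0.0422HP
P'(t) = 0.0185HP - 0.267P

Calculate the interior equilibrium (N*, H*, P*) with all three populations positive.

N* ≈ 84.1, H* ≈ 14.4, P* ≈ 8.2

From dP/dt = 0: 0.0185H* = 0.267, so H* = 14.4.
From dN/dt = 0: 1.04(1 - N*/107) = 0.0154·14.4, giving N* = 107·(1 - 0.214) = 84.1.
From dH/dt = 0: 0.00524·84.1 - 0.095 = 0.0422P*, so P* = 0.346/0.0422 = 8.2.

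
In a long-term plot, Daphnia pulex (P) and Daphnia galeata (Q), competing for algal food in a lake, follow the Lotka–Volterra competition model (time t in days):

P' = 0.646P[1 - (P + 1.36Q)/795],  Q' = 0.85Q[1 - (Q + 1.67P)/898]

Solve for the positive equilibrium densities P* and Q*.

P* ≈ 335, Q* ≈ 338

Setting both brackets to zero gives the nullclines P + 1.36Q = 795 and 1.67P + Q = 898.
Substituting Q = 898 - 1.67P into the first: P(1 - 1.36·1.67) = 795 - 1.36·898.
So P* = -426/-1.27 = 335, and then Q* = 898 - 1.67·335 = 338.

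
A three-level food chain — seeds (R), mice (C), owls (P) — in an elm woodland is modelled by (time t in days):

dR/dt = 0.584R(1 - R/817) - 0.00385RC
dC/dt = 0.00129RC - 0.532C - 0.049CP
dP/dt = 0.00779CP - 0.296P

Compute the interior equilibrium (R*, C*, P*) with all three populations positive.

R* ≈ 612, C* ≈ 38, P* ≈ 5.26

From dP/dt = 0: 0.00779C* = 0.296, so C* = 38.
From dR/dt = 0: 0.584(1 - R*/817) = 0.00385·38, giving R* = 817·(1 - 0.25) = 612.
From dC/dt = 0: 0.00129·612 - 0.532 = 0.049P*, so P* = 0.258/0.049 = 5.26.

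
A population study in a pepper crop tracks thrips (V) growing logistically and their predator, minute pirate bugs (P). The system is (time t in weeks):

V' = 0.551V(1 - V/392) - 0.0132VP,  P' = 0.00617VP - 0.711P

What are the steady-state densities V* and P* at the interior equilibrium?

V* ≈ 115, P* ≈ 29.5

From dP/dt = 0 with P > 0: 0.00617V* = 0.711, so V* = 115.
Substitute into dV/dt = 0: 0.551(1 - 115/392) = 0.0132P*.
The bracket is 0.706, giving P* = 0.389/0.0132 = 29.5.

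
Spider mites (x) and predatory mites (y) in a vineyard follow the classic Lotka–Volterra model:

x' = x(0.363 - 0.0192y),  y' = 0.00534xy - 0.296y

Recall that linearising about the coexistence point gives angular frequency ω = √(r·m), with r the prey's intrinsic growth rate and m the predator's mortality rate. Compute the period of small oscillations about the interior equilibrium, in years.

T ≈ 19.2 years

Here r = 0.363 and m = 0.296, so r·m = 0.107.
ω = √0.107 = 0.328 per year, hence T = 2π/ω ≈ 19.2 years.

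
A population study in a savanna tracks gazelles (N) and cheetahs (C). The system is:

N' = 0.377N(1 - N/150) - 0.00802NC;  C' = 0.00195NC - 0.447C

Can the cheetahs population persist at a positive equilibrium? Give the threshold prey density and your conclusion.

The predator equation gives dC/dt > 0 only when N > 0.447/0.00195 = 229.
Without the predator, N → K = 150. Since 150 < 229, the predator cannot invade.

Threshold N = 229; K < 229, so no, the predator goes extinct.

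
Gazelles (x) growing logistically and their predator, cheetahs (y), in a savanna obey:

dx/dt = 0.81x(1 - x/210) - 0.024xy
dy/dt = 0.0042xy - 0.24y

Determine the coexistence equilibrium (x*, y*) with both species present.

From dy/dt = 0 with y > 0: 0.0042x* = 0.24, so x* = 57.1.
Substitute into dx/dt = 0: 0.81(1 - 57.1/210) = 0.024y*.
The bracket is 0.728, giving y* = 0.59/0.024 = 24.6.

x* ≈ 57.1, y* ≈ 24.6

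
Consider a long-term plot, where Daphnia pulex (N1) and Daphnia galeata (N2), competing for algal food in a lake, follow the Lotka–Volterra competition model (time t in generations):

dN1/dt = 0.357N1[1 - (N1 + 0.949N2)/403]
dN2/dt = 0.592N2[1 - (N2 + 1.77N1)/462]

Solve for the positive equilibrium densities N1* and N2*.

N1* ≈ 52.1, N2* ≈ 370

Setting both brackets to zero gives the nullclines N1 + 0.949N2 = 403 and 1.77N1 + N2 = 462.
Substituting N2 = 462 - 1.77N1 into the first: N1(1 - 0.949·1.77) = 403 - 0.949·462.
So N1* = -35.4/-0.68 = 52.1, and then N2* = 462 - 1.77·52.1 = 370.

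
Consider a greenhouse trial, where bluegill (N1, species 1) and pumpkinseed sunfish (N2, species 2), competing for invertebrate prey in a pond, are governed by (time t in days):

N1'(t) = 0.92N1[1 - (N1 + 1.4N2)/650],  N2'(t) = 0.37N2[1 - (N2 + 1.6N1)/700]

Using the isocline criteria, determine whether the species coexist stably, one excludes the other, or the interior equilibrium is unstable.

unstable coexistence (outcome depends on initial conditions)

Compare the nullcline intercepts: K1/α12 = 650/1.4 = 464 < K2 = 700; K2/α21 = 700/1.6 = 438 < K1 = 650.
Since both are reversed, neither can invade when rare; the interior point is a saddle.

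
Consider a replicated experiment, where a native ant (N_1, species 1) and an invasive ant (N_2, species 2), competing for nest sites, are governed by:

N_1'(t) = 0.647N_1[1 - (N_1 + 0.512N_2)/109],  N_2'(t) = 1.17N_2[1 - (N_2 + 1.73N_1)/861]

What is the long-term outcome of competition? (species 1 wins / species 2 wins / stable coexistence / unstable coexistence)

Compare the nullcline intercepts: K1/α12 = 109/0.512 = 213 < K2 = 861; K2/α21 = 861/1.73 = 498 > K1 = 109.
Since the inequalities point opposite ways, species 2 can invade but species 1 cannot.

species 2 excludes species 1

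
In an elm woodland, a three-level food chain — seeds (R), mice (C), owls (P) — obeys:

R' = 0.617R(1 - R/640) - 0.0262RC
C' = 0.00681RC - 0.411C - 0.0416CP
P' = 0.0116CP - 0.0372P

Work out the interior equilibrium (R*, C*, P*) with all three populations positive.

From dP/dt = 0: 0.0116C* = 0.0372, so C* = 3.21.
From dR/dt = 0: 0.617(1 - R*/640) = 0.0262·3.21, giving R* = 640·(1 - 0.136) = 553.
From dC/dt = 0: 0.00681·553 - 0.411 = 0.0416P*, so P* = 3.35/0.0416 = 80.6.

R* ≈ 553, C* ≈ 3.21, P* ≈ 80.6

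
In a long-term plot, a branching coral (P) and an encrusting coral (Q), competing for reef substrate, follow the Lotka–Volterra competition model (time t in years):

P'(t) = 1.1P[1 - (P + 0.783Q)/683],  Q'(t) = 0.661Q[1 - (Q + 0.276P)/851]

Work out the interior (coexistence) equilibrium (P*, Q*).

P* ≈ 21.3, Q* ≈ 845

Setting both brackets to zero gives the nullclines P + 0.783Q = 683 and 0.276P + Q = 851.
Substituting Q = 851 - 0.276P into the first: P(1 - 0.783·0.276) = 683 - 0.783·851.
So P* = 16.7/0.784 = 21.3, and then Q* = 851 - 0.276·21.3 = 845.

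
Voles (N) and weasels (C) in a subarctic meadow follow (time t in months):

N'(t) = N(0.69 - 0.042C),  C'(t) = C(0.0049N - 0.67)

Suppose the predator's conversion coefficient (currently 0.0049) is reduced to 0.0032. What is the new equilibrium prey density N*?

At the interior fixed point, setting dC/dt = 0 with C > 0 fixes N* = (predator death rate)/(NC coefficient) — independent of the other coefficients.
With the change, N* = 0.67/0.0032 = 209; it rises from 137.

N* ≈ 209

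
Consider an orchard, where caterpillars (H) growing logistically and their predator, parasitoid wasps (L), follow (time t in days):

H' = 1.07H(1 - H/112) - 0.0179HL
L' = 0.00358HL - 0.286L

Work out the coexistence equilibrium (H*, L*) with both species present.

H* ≈ 79.9, L* ≈ 17.1

From dL/dt = 0 with L > 0: 0.00358H* = 0.286, so H* = 79.9.
Substitute into dH/dt = 0: 1.07(1 - 79.9/112) = 0.0179L*.
The bracket is 0.287, giving L* = 0.307/0.0179 = 17.1.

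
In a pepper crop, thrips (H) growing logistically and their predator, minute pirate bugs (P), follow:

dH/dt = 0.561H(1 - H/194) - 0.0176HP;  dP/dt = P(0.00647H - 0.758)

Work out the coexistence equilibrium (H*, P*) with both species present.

H* ≈ 117, P* ≈ 12.6

From dP/dt = 0 with P > 0: 0.00647H* = 0.758, so H* = 117.
Substitute into dH/dt = 0: 0.561(1 - 117/194) = 0.0176P*.
The bracket is 0.396, giving P* = 0.222/0.0176 = 12.6.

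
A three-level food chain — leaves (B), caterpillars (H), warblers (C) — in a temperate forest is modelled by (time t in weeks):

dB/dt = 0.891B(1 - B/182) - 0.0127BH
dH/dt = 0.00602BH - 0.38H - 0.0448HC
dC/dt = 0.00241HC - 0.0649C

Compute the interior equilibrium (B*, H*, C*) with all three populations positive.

B* ≈ 112, H* ≈ 26.9, C* ≈ 6.59

From dC/dt = 0: 0.00241H* = 0.0649, so H* = 26.9.
From dB/dt = 0: 0.891(1 - B*/182) = 0.0127·26.9, giving B* = 182·(1 - 0.384) = 112.
From dH/dt = 0: 0.00602·112 - 0.38 = 0.0448C*, so C* = 0.295/0.0448 = 6.59.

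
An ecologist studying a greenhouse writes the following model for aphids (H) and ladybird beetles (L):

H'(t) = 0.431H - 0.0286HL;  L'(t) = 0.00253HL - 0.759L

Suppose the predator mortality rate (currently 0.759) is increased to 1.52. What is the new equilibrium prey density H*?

At the interior fixed point, setting dL/dt = 0 with L > 0 fixes H* = (predator death rate)/(HL coefficient) — independent of the other coefficients.
With the change, H* = 1.52/0.00253 = 601; it rises from 300.

H* ≈ 601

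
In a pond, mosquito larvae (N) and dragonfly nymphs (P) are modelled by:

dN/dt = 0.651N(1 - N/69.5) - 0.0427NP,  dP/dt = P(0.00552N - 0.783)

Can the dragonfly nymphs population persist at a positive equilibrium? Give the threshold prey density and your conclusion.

Threshold N = 142; K < 142, so no, the predator goes extinct.

The predator equation gives dP/dt > 0 only when N > 0.783/0.00552 = 142.
Without the predator, N → K = 69.5. Since 69.5 < 142, the predator cannot invade.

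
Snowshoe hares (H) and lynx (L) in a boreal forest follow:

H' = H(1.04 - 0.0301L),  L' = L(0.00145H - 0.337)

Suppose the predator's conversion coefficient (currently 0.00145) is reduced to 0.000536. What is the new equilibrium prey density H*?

H* ≈ 629

At the interior fixed point, setting dL/dt = 0 with L > 0 fixes H* = (predator death rate)/(HL coefficient) — independent of the other coefficients.
With the change, H* = 0.337/0.000536 = 629; it rises from 232.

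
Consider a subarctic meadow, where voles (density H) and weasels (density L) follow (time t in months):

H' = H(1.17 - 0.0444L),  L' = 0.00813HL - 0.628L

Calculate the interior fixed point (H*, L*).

Set dL/dt = 0 with L > 0: 0.00813H - 0.628 = 0, so H* = 0.628/0.00813 = 77.2.
Set dH/dt = 0 with H > 0: 1.17 - 0.0444L = 0, so L* = 1.17/0.0444 = 26.4.

H* ≈ 77.2, L* ≈ 26.4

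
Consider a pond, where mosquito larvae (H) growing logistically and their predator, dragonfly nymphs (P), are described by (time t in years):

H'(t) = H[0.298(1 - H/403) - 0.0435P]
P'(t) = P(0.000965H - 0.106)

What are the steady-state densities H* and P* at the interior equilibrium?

H* ≈ 110, P* ≈ 4.98

From dP/dt = 0 with P > 0: 0.000965H* = 0.106, so H* = 110.
Substitute into dH/dt = 0: 0.298(1 - 110/403) = 0.0435P*.
The bracket is 0.727, giving P* = 0.217/0.0435 = 4.98.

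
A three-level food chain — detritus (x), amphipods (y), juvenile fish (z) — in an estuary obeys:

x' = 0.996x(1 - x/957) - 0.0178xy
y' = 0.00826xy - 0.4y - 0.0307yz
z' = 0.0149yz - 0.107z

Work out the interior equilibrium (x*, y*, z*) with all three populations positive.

x* ≈ 834, y* ≈ 7.18, z* ≈ 211

From dz/dt = 0: 0.0149y* = 0.107, so y* = 7.18.
From dx/dt = 0: 0.996(1 - x*/957) = 0.0178·7.18, giving x* = 957·(1 - 0.128) = 834.
From dy/dt = 0: 0.00826·834 - 0.4 = 0.0307z*, so z* = 6.49/0.0307 = 211.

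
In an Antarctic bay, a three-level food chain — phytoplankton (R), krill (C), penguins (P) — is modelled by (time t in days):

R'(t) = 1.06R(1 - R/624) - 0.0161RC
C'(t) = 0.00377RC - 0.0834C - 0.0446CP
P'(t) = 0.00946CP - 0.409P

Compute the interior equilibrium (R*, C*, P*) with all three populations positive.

From dP/dt = 0: 0.00946C* = 0.409, so C* = 43.2.
From dR/dt = 0: 1.06(1 - R*/624) = 0.0161·43.2, giving R* = 624·(1 - 0.657) = 214.
From dC/dt = 0: 0.00377·214 - 0.0834 = 0.0446P*, so P* = 0.724/0.0446 = 16.2.

R* ≈ 214, C* ≈ 43.2, P* ≈ 16.2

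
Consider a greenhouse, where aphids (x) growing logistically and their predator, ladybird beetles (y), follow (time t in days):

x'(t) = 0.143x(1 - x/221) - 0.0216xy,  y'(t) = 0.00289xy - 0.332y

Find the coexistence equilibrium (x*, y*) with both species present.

x* ≈ 115, y* ≈ 3.18

From dy/dt = 0 with y > 0: 0.00289x* = 0.332, so x* = 115.
Substitute into dx/dt = 0: 0.143(1 - 115/221) = 0.0216y*.
The bracket is 0.48, giving y* = 0.0687/0.0216 = 3.18.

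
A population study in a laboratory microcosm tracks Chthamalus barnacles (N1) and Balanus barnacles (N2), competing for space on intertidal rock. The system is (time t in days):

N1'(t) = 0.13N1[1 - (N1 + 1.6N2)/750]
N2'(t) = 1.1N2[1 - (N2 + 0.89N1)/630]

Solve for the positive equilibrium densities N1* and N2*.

N1* ≈ 608, N2* ≈ 88.4

Setting both brackets to zero gives the nullclines N1 + 1.6N2 = 750 and 0.89N1 + N2 = 630.
Substituting N2 = 630 - 0.89N1 into the first: N1(1 - 1.6·0.89) = 750 - 1.6·630.
So N1* = -258/-0.424 = 608, and then N2* = 630 - 0.89·608 = 88.4.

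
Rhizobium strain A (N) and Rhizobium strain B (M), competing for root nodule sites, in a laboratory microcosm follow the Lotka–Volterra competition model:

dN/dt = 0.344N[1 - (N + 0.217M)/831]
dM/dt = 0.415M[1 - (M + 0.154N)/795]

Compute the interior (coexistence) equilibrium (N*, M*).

Setting both brackets to zero gives the nullclines N + 0.217M = 831 and 0.154N + M = 795.
Substituting M = 795 - 0.154N into the first: N(1 - 0.217·0.154) = 831 - 0.217·795.
So N* = 658/0.967 = 681, and then M* = 795 - 0.154·681 = 690.

N* ≈ 681, M* ≈ 690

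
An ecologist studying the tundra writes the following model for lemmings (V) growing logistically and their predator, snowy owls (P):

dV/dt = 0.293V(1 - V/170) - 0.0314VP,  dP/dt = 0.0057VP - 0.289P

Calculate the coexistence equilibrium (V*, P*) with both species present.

V* ≈ 50.7, P* ≈ 6.55

From dP/dt = 0 with P > 0: 0.0057V* = 0.289, so V* = 50.7.
Substitute into dV/dt = 0: 0.293(1 - 50.7/170) = 0.0314P*.
The bracket is 0.702, giving P* = 0.206/0.0314 = 6.55.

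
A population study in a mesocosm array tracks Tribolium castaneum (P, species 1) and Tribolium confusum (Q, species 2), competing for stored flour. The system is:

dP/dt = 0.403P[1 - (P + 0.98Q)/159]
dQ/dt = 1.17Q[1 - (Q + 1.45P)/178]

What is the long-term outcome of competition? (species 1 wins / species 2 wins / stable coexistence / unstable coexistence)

unstable coexistence (outcome depends on initial conditions)

Compare the nullcline intercepts: K1/α12 = 159/0.98 = 162 < K2 = 178; K2/α21 = 178/1.45 = 123 < K1 = 159.
Since both are reversed, neither can invade when rare; the interior point is a saddle.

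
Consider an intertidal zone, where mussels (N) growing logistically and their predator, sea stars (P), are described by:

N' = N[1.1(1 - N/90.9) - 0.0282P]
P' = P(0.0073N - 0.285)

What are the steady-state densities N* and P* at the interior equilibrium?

From dP/dt = 0 with P > 0: 0.0073N* = 0.285, so N* = 39.
Substitute into dN/dt = 0: 1.1(1 - 39/90.9) = 0.0282P*.
The bracket is 0.571, giving P* = 0.628/0.0282 = 22.3.

N* ≈ 39, P* ≈ 22.3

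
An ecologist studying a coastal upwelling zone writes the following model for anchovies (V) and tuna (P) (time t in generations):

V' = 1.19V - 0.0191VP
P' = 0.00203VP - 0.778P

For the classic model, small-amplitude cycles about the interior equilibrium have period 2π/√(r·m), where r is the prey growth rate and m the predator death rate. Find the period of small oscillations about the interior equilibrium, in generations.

Here r = 1.19 and m = 0.778, so r·m = 0.926.
ω = √0.926 = 0.962 per generation, hence T = 2π/ω ≈ 6.53 generations.

T ≈ 6.53 generations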